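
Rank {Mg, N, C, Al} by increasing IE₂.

Mg, Al, C, N

Consider each +1 ion: Mg⁺ still has 1 valence electron; N⁺ still has 4 valence electrons; C⁺ still has 3 valence electrons; Al⁺ still has 2 valence electrons.
All are still removing valence electrons, so compare the +1 ions as you would atoms: IE_2 generally rises across a period (higher Z_eff) and falls down a group (larger shell), subject to the usual subshell exceptions.
Valence configurations: Mg⁺ [Ne]3s¹, N⁺ [He]2s²2p², C⁺ [He]2s²2p¹, Al⁺ [Ne]3s².
The numbers (kJ/mol): Mg 1451, N 2856, C 2353, Al 1817.
Putting it together, IE_2: Mg < Al < C < N.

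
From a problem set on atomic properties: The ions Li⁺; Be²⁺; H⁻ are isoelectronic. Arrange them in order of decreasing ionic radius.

All of these have 2 electrons, so size is governed by nuclear charge alone: the more protons, the stronger the pull on the same electron cloud, and the smaller the ion.
Nuclear charges: Be²⁺ (Z=4), Li⁺ (Z=3), H⁻ (Z=1).
Largest to smallest: H⁻ > Li⁺ > Be²⁺.

H⁻, Li⁺, Be²⁺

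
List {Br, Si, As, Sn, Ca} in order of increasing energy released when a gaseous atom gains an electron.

Si is in period 3, group 14; Ca is in period 4, group 2; As is in period 4, group 15; Br is in period 4, group 17; Sn is in period 5, group 14.
Electron affinity generally becomes more exothermic across a period toward the halogens and less exothermic down a group.
Neither a single period nor a single group — weigh both effects.
As > Ca: As lies to the right of Ca in period 4, so the across-period effect alone puts As higher.
Sn > As: this pair runs against the simple trend — see the exception note.
Si > Sn: Si sits above Sn in group 14, so the down-group effect alone puts Si higher.
Br > Si: the two effects oppose for this pair; the across-period effect wins (325 vs 134 kJ/mol).
Note the exception: Sn has a higher electron affinity than As, contrary to the simple trend — adding an electron to As's half-filled np³ subshell costs electron-pairing energy.
Tabulated electron affinity (kJ/mol): Si 134, Ca 2, As 78, Br 325, Sn 107.
So from lowest to highest: Ca < As < Sn < Si < Br.

Ca, As, Sn, Si, Br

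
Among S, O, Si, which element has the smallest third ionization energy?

Si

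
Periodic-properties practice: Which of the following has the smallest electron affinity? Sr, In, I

Sr

Sr is in period 5, group 2; In is in period 5, group 13; I is in period 5, group 17.
Electron affinity generally becomes more exothermic across a period toward the halogens and less exothermic down a group.
All lie in period 5, so electron affinity increases left to right.
The smallest electron affinity among these belongs to Sr.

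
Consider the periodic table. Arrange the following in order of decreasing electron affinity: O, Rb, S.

Adding an electron releases more energy for atoms nearer the top right (short of the noble gases).
These span different periods and groups, so the two trends combine.
O > Rb: both effects reinforce here, so O is clearly the higher of the two.
S > O: this pair runs against the simple trend — see the exception note.
Note the exception: S has a higher electron affinity than O, contrary to the simple trend — the compact 2p subshell of O repels the added electron more than S's larger 3p does.
Tabulated electron affinity (kJ/mol): O 141, S 200, Rb 47.
So from highest to lowest: S > O > Rb.

S, O, Rb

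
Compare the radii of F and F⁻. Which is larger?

F⁻

Forming F⁻ adds 1 electron to F. More electron–electron repulsion in the same shell, with unchanged nuclear charge, lets the cloud expand.
An anion is larger than its parent atom: F⁻ > F.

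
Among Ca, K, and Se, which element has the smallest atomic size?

Se

K is in period 4, group 1; Ca is in period 4, group 2; Se is in period 4, group 16.
Moving right in a period, electrons are added to the same shell under a stronger nuclear pull, so atoms get smaller; moving down, a new shell is opened and atoms get larger.
All lie in period 4, so atomic radius increases right to left.
The smallest atomic size among these belongs to Se.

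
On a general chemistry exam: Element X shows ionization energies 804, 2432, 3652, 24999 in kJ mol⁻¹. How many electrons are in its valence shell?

3

Look for the largest jump between consecutive ionization energies: IE4/IE3 ≈ 6.8, far larger than any earlier ratio.
That jump marks the point where a core electron is being removed. So the atom has 3 valence electrons.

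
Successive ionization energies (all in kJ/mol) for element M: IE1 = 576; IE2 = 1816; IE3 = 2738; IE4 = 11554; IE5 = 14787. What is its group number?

Group 13

Look for the largest jump between consecutive ionization energies: IE4/IE3 ≈ 4.2, far larger than any earlier ratio.
That jump marks the point where a core electron is being removed. So the atom has 3 valence electrons.
A main-group element with 3 valence electrons is in group 13.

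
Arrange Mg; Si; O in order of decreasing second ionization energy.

After 1 electron has been removed, what remains? Mg⁺ still has 1 valence electron; Si⁺ still has 3 valence electrons; O⁺ still has 5 valence electrons.
All are still removing valence electrons, so compare the +1 ions as you would atoms: IE_2 generally rises across a period (higher Z_eff) and falls down a group (larger shell), subject to the usual subshell exceptions.
Valence configurations: Mg⁺ [Ne]3s¹, Si⁺ [Ne]3s²3p¹, O⁺ [He]2s²2p³.
Approximate IE_2 values (kJ/mol): Mg 1451, Si 1577, O 3388.
Hence IE_2: Mg < Si < O.

O > Si > Mg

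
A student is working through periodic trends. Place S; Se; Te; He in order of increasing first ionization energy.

Te < Se < S < He

He is in period 1, group 18; S is in period 3, group 16; Se is in period 4, group 16; Te is in period 5, group 16.
Across a period the outer electron is held more tightly (higher IE₁); down a group it sits in a higher shell, more shielded, and comes off more easily.
Neither a single period nor a single group — weigh both effects.
Se > Te: they share group 16; the group trend gives Se the larger value.
S > Se: S sits above Se in group 16, so the down-group effect alone puts S higher.
He > S: both effects reinforce here, so He is clearly the higher of the two.
Tabulated first ionization energy (kJ/mol): He 2372, S 1000, Se 941, Te 869.
So from lowest to highest: Te < Se < S < He.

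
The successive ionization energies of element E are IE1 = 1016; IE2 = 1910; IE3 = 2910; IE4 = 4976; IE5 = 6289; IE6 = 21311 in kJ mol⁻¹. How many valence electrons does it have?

Look for the largest jump between consecutive ionization energies: IE6/IE5 ≈ 3.4, far larger than any earlier ratio.
That jump marks the point where a core electron is being removed. So the atom has 5 valence electrons.

5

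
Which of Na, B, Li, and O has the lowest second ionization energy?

B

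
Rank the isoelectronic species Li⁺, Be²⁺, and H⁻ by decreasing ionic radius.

All of these have 2 electrons, so size is governed by nuclear charge alone: the more protons, the stronger the pull on the same electron cloud, and the smaller the ion.
Nuclear charges: Be²⁺ (Z=4), Li⁺ (Z=3), H⁻ (Z=1).
Largest to smallest: H⁻ > Li⁺ > Be²⁺.

H⁻ > Li⁺ > Be²⁺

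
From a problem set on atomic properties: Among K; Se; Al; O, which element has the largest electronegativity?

O

O is in period 2, group 16; Al is in period 3, group 13; K is in period 4, group 1; Se is in period 4, group 16.
Electronegativity increases across a period and decreases down a group, tracking effective nuclear charge and atomic size.
Here both period and group differ, so the two effects have to be weighed against each other.
Al > K: relative to K, both the across-period and down-group shifts push Al's electronegativity up.
Se > Al: period and group pull opposite ways; the across-period shift dominates (2.55 vs 1.61).
O > Se: O sits above Se in group 16, so the down-group effect alone puts O higher.
Tabulated electronegativity (Pauling): O 3.44, Al 1.61, K 0.82, Se 2.55.
The largest electronegativity among these belongs to O.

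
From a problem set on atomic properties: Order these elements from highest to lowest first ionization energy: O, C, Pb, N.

C is in period 2, group 14; N is in period 2, group 15; O is in period 2, group 16; Pb is in period 6, group 14.
First ionization energy rises across a period (greater Z_eff holds electrons more tightly) and falls down a group (valence electrons are farther from the nucleus).
Neither a single period nor a single group — weigh both effects.
C > Pb: C sits above Pb in group 14, so the down-group effect alone puts C higher.
O > C: O lies to the right of C in period 2, so the across-period effect alone puts O higher.
N > O: this pair runs against the simple trend — see the exception note.
Note the exception: N has a higher first ionization energy than O, contrary to the simple trend — pairing an electron in O's 2p⁴ costs repulsion energy, so O ionizes more easily than half-filled N (2p³).
Tabulated first ionization energy (kJ/mol): C 1086, N 1402, O 1314, Pb 716.
So from highest to lowest: N > O > C > Pb.

N > O > C > Pb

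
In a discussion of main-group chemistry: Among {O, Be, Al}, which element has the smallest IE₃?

The third ionization energy removes an electron from the +2 ion. For each element: O²⁺ still has 4 valence electrons; Be²⁺ is the bare [He] core; Al²⁺ still has 1 valence electron.
Breaking into a closed-shell core is much more expensive than removing a leftover valence electron — Be has the largest IE_3 here.
Valence configurations: O²⁺ [He]2s²2p², Al²⁺ [Ne]3s¹.
Tabulated IE_3 (kJ/mol): O 5300, Be 14849, Al 2745.
Hence IE_3: Al < O < Be.

Al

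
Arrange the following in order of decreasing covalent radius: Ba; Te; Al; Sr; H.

Ba > Sr > Te > Al > H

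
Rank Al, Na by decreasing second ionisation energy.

Na > Al

The second ionization energy removes an electron from the +1 ion. For each element: Al⁺ still has 2 valence electrons; Na⁺ is the bare [Ne] core.
Pulling an electron out of a noble-gas core costs far more than removing a remaining valence electron, so Na sits at the high end of IE_2.
The numbers (kJ/mol): Al 1817, Na 4562.
Overall IE_2 order: Al < Na.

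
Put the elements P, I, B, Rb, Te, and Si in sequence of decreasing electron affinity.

I > Te > Si > P > Rb > B

B is in period 2, group 13; Si is in period 3, group 14; P is in period 3, group 15; Rb is in period 5, group 1; Te is in period 5, group 16; I is in period 5, group 17.
EA tends to increase across a period and decrease down a group, though the pattern is less regular than for IE or radius.
These span different periods and groups, so the two trends combine.
Rb > B: this pair runs against the simple trend — see the exception note.
P > Rb: both effects reinforce here, so P is clearly the higher of the two.
Si > P: this pair runs against the simple trend — see the exception note.
Te > Si: the two effects oppose for this pair; the across-period effect wins (190 vs 134 kJ/mol).
I > Te: I lies to the right of Te in period 5, so the across-period effect alone puts I higher.
Note the exception: Rb has a higher electron affinity than B, contrary to the simple trend — B's ns²np¹ configuration gives only a small electron affinity — the sparsely filled np subshell binds an added electron weakly.
Note the exception: Si has a higher electron affinity than P, contrary to the simple trend — adding an electron to P's half-filled 3p³ is unfavourable, so Si (3p²) has the more exothermic EA.
Tabulated electron affinity (kJ/mol): B 27, Si 134, P 72, Rb 47, Te 190, I 295.
So from highest to lowest: I > Te > Si > P > Rb > B.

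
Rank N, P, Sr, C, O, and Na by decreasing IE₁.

N > O > C > P > Sr > Na

IE₁ increases left→right with effective nuclear charge and decreases top→bottom as the valence shell moves farther out.
Neither a single period nor a single group — weigh both effects.
Sr > Na: period and group pull opposite ways; the across-period shift dominates (550 vs 496 kJ/mol).
P > Sr: both effects reinforce here, so P is clearly the higher of the two.
C > P: the two effects oppose for this pair; the down-group effect wins (1086 vs 1012 kJ/mol).
O > C: both are in period 2; the period trend gives O the larger value.
N > O: this pair runs against the simple trend — see the exception note.
Note the exception: N has a higher first ionization energy than O, contrary to the simple trend — pairing an electron in O's 2p⁴ costs repulsion energy, so O ionizes more easily than half-filled N (2p³).
For reference (kJ/mol): C 1086, N 1402, O 1314, Na 496, P 1012, Sr 550.
So from highest to lowest: N > O > C > P > Sr > Na.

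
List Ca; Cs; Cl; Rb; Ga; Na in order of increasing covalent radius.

Cl, Ga, Na, Ca, Rb, Cs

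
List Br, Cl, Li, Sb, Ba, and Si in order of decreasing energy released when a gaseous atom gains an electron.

Cl > Br > Si > Sb > Li > Ba

Li is in period 2, group 1; Si is in period 3, group 14; Cl is in period 3, group 17; Br is in period 4, group 17; Sb is in period 5, group 15; Ba is in period 6, group 2.
EA tends to increase across a period and decrease down a group, though the pattern is less regular than for IE or radius.
Neither a single period nor a single group — weigh both effects.
Li > Ba: period and group pull opposite ways; the down-group shift dominates (60 vs 14 kJ/mol).
Sb > Li: period and group pull opposite ways; the across-period shift dominates (103 vs 60 kJ/mol).
Si > Sb: period and group pull opposite ways; the down-group shift dominates (134 vs 103 kJ/mol).
Br > Si: period and group pull opposite ways; the across-period shift dominates (325 vs 134 kJ/mol).
Cl > Br: Cl sits above Br in group 17, so the down-group effect alone puts Cl higher.
Tabulated electron affinity (kJ/mol): Li 60, Si 134, Cl 349, Br 325, Sb 103, Ba 14.
So from highest to lowest: Cl > Br > Si > Sb > Li > Ba.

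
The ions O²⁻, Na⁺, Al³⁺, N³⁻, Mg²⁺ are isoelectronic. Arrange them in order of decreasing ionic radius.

N³⁻, O²⁻, Na⁺, Mg²⁺, Al³⁺

All of these have 10 electrons, so size is governed by nuclear charge alone: the more protons, the stronger the pull on the same electron cloud, and the smaller the ion.
Nuclear charges: Al³⁺ (Z=13), Mg²⁺ (Z=12), Na⁺ (Z=11), O²⁻ (Z=8), N³⁻ (Z=7).
Largest to smallest: N³⁻ > O²⁻ > Na⁺ > Mg²⁺ > Al³⁺.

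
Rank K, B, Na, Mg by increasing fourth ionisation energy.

K < Na < Mg < B

IE_4 is the cost of taking one more electron from the +3 cation: K³⁺ is already 2 electrons into the core; B³⁺ is the bare [He] core; Na³⁺ is already 2 electrons into the core; Mg³⁺ is already 1 electron into the core.
All of these are removing an electron from a noble-gas core or deeper; the smaller core (lower principal quantum number) is held far more tightly, and within a period the higher nuclear charge binds the same core more tightly.
Approximate IE_4 values (kJ/mol): K 5877, B 25026, Na 9543, Mg 10543.
So the fourth ionization energies run K < Na < Mg < B.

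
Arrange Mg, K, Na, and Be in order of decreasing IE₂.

Consider each +1 ion: Mg⁺ still has 1 valence electron; K⁺ is the bare [Ar] core; Na⁺ is the bare [Ne] core; Be⁺ still has 1 valence electron.
Pulling an electron out of a noble-gas core costs far more than removing a remaining valence electron, so K and Na sit at the high end of IE_2.
Valence configurations: Mg⁺ [Ne]3s¹, Be⁺ [He]2s¹.
Approximate IE_2 values (kJ/mol): Mg 1451, K 3052, Na 4562, Be 1757.
Putting it together, IE_2: Mg < Be < K < Na.

Na, K, Be, Mg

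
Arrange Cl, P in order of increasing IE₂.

P < Cl

Consider each +1 ion: Cl⁺ still has 6 valence electrons; P⁺ still has 4 valence electrons.
All are still removing valence electrons, so compare the +1 ions as you would atoms: IE_2 generally rises across a period (higher Z_eff) and falls down a group (larger shell), subject to the usual subshell exceptions.
Valence configurations: Cl⁺ [Ne]3s²3p⁴, P⁺ [Ne]3s²3p².
Approximate IE_2 values (kJ/mol): Cl 2298, P 1907.
Overall IE_2 order: P < Cl.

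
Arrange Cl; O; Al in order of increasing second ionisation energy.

Al < Cl < O

IE_2 is the cost of taking one more electron from the +1 cation: Cl⁺ still has 6 valence electrons; O⁺ still has 5 valence electrons; Al⁺ still has 2 valence electrons.
All are still removing valence electrons, so compare the +1 ions as you would atoms: IE_2 generally rises across a period (higher Z_eff) and falls down a group (larger shell), subject to the usual subshell exceptions.
Valence configurations: Cl⁺ [Ne]3s²3p⁴, O⁺ [He]2s²2p³, Al⁺ [Ne]3s².
Approximate IE_2 values (kJ/mol): Cl 2298, O 3388, Al 1817.
So the second ionization energies run Al < Cl < O.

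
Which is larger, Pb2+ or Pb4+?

Pb2+

Both ions have Z = 82 protons, but Pb4+ has lost more electrons, so its remaining electrons feel a larger effective nuclear charge per electron and are pulled in more tightly.
Higher positive charge → smaller ion, so Pb2+ > Pb4+.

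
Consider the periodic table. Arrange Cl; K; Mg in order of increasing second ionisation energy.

Consider each +1 ion: Cl⁺ still has 6 valence electrons; K⁺ is the bare [Ar] core; Mg⁺ still has 1 valence electron.
Core electrons are held far more tightly than valence electrons, so K tops the IE_2 order.
Valence configurations: Cl⁺ [Ne]3s²3p⁴, Mg⁺ [Ne]3s¹.
The numbers (kJ/mol): Cl 2298, K 3052, Mg 1451.
Overall IE_2 order: Mg < Cl < K.

Mg, Cl, K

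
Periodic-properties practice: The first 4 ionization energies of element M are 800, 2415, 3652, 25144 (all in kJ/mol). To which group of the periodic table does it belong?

Group 13

Look for the largest jump between consecutive ionization energies: IE4/IE3 ≈ 6.9, far larger than any earlier ratio.
That jump marks the point where a core electron is being removed. So the atom has 3 valence electrons.
A main-group element with 3 valence electrons is in group 13.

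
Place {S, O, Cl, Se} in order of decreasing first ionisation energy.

O is in period 2, group 16; S is in period 3, group 16; Cl is in period 3, group 17; Se is in period 4, group 16.
First ionization energy rises across a period (greater Z_eff holds electrons more tightly) and falls down a group (valence electrons are farther from the nucleus).
These span different periods and groups, so the two trends combine.
S > Se: S sits above Se in group 16, so the down-group effect alone puts S higher.
Cl > S: both are in period 3; the period trend gives Cl the larger value.
O > Cl: period and group pull opposite ways; the down-group shift dominates (1314 vs 1251 kJ/mol).
For reference (kJ/mol): O 1314, S 1000, Cl 1251, Se 941.
So from highest to lowest: O > Cl > S > Se.

O > Cl > S > Se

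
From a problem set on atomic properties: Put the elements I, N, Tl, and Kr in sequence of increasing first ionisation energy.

Tl < I < Kr < N

N is in period 2, group 15; Kr is in period 4, group 18; I is in period 5, group 17; Tl is in period 6, group 13.
Across a period the outer electron is held more tightly (higher IE₁); down a group it sits in a higher shell, more shielded, and comes off more easily.
Neither a single period nor a single group — weigh both effects.
I > Tl: relative to Tl, both the across-period and down-group shifts push I's first ionization energy up.
Kr > I: both effects reinforce here, so Kr is clearly the higher of the two.
N > Kr: period and group pull opposite ways; the down-group shift dominates (1402 vs 1351 kJ/mol).
Tabulated first ionization energy (kJ/mol): N 1402, Kr 1351, I 1008, Tl 589.
So from lowest to highest: Tl < I < Kr < N.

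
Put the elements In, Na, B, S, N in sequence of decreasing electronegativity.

N > S > B > In > Na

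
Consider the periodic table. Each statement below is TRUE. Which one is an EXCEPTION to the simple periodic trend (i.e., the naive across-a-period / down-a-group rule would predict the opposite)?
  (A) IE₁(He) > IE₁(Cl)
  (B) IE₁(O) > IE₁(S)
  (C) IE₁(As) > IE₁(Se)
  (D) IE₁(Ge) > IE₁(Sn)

(C)

The general trend: IE₁ increases across a period and decreases down a group.
(A) He (period 1, group 18) vs Cl (period 3, group 17): the stated order agrees with the simple trend.
(B) O (period 2, group 16) vs S (period 3, group 16): the stated order agrees with the simple trend.
(C) As (period 4, group 15) vs Se (period 4, group 16): the stated order contradicts the simple trend.
(D) Ge (period 4, group 14) vs Sn (period 5, group 14): the stated order agrees with the simple trend.
The exception is (C): Se (4p⁴) ionizes more easily than half-filled As (4p³).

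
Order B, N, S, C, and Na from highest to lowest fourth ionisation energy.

B > Na > N > C > S

IE_4 is the cost of taking one more electron from the +3 cation: B³⁺ is the bare [He] core; N³⁺ still has 2 valence electrons; S³⁺ still has 3 valence electrons; C³⁺ still has 1 valence electron; Na³⁺ is already 2 electrons into the core.
Breaking into a closed-shell core is much more expensive than removing a leftover valence electron — Na and B have the largest IE_4 here.
Valence configurations: N³⁺ [He]2s², S³⁺ [Ne]3s²3p¹, C³⁺ [He]2s¹.
Tabulated IE_4 (kJ/mol): B 25026, N 7475, S 4556, C 6223, Na 9543.
Putting it together, IE_4: S < C < N < Na < B.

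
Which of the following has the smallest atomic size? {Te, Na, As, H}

H

Moving right in a period, electrons are added to the same shell under a stronger nuclear pull, so atoms get smaller; moving down, a new shell is opened and atoms get larger.
These span different periods and groups, so the two trends combine.
As > H: period and group pull opposite ways; the down-group shift dominates (121 vs 32 pm).
Te > As: period and group pull opposite ways; the down-group shift dominates (136 vs 121 pm).
Na > Te: the two effects oppose for this pair; the across-period effect wins (155 vs 136 pm).
For reference (pm): H 32, Na 155, As 121, Te 136.
The smallest atomic size among these belongs to H.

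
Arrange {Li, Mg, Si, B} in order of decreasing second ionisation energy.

Consider each +1 ion: Li⁺ is the bare [He] core; Mg⁺ still has 1 valence electron; Si⁺ still has 3 valence electrons; B⁺ still has 2 valence electrons.
Pulling an electron out of a noble-gas core costs far more than removing a remaining valence electron, so Li sits at the high end of IE_2.
Valence configurations: Mg⁺ [Ne]3s¹, Si⁺ [Ne]3s²3p¹, B⁺ [He]2s².
Tabulated IE_2 (kJ/mol): Li 7298, Mg 1451, Si 1577, B 2427.
Putting it together, IE_2: Mg < Si < B < Li.

Li > B > Si > Mg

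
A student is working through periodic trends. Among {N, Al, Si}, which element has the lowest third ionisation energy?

Consider each +2 ion: N²⁺ still has 3 valence electrons; Al²⁺ still has 1 valence electron; Si²⁺ still has 2 valence electrons.
All are still removing valence electrons, so compare the +2 ions as you would atoms: IE_3 generally rises across a period (higher Z_eff) and falls down a group (larger shell), subject to the usual subshell exceptions.
Valence configurations: N²⁺ [He]2s²2p¹, Al²⁺ [Ne]3s¹, Si²⁺ [Ne]3s².
Approximate IE_3 values (kJ/mol): N 4578, Al 2745, Si 3232.
Overall IE_3 order: Al < Si < N.

Al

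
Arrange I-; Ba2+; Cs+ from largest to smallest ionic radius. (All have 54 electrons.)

I- > Cs+ > Ba2+

All of these have 54 electrons, so size is governed by nuclear charge alone: the more protons, the stronger the pull on the same electron cloud, and the smaller the ion.
Nuclear charges: Ba2+ (Z=56), Cs+ (Z=55), I- (Z=53).
Largest to smallest: I- > Cs+ > Ba2+.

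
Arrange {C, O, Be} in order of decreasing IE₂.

O > C > Be

IE_2 is the cost of taking one more electron from the +1 cation: C⁺ still has 3 valence electrons; O⁺ still has 5 valence electrons; Be⁺ still has 1 valence electron.
All are still removing valence electrons, so compare the +1 ions as you would atoms: IE_2 generally rises across a period (higher Z_eff) and falls down a group (larger shell), subject to the usual subshell exceptions.
Valence configurations: C⁺ [He]2s²2p¹, O⁺ [He]2s²2p³, Be⁺ [He]2s¹.
Tabulated IE_2 (kJ/mol): C 2353, O 3388, Be 1757.
Hence IE_2: Be < C < O.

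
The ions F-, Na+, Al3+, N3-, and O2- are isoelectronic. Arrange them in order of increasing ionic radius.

All of these have 10 electrons, so size is governed by nuclear charge alone: the more protons, the stronger the pull on the same electron cloud, and the smaller the ion.
Nuclear charges: Al3+ (Z=13), Na+ (Z=11), F- (Z=9), O2- (Z=8), N3- (Z=7).
Smallest to largest: Al3+ < Na+ < F- < O2- < N3-.

Al3+, Na+, F-, O2-, N3-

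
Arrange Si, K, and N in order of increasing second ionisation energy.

IE_2 is the cost of taking one more electron from the +1 cation: Si⁺ still has 3 valence electrons; K⁺ is the bare [Ar] core; N⁺ still has 4 valence electrons.
Breaking into a closed-shell core is much more expensive than removing a leftover valence electron — K has the largest IE_2 here.
Valence configurations: Si⁺ [Ne]3s²3p¹, N⁺ [He]2s²2p².
Approximate IE_2 values (kJ/mol): Si 1577, K 3052, N 2856.
Putting it together, IE_2: Si < N < K.

Si < N < K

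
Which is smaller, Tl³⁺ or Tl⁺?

Tl³⁺

Both ions have Z = 81 protons, but Tl³⁺ has lost more electrons, so its remaining electrons feel a larger effective nuclear charge per electron and are pulled in more tightly.
Higher positive charge → smaller ion, so Tl⁺ > Tl³⁺.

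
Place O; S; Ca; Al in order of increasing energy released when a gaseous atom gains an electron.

O is in period 2, group 16; Al is in period 3, group 13; S is in period 3, group 16; Ca is in period 4, group 2.
EA tends to increase across a period and decrease down a group, though the pattern is less regular than for IE or radius.
Neither a single period nor a single group — weigh both effects.
Al > Ca: relative to Ca, both the across-period and down-group shifts push Al's electron affinity up.
O > Al: relative to Al, both the across-period and down-group shifts push O's electron affinity up.
S > O: this pair runs against the simple trend — see the exception note.
Note the exception: S has a higher electron affinity than O, contrary to the simple trend — the compact 2p subshell of O repels the added electron more than S's larger 3p does.
Approximate values (kJ/mol): O 141, Al 42, S 200, Ca 2.
So from lowest to highest: Ca < Al < O < S.

Ca < Al < O < S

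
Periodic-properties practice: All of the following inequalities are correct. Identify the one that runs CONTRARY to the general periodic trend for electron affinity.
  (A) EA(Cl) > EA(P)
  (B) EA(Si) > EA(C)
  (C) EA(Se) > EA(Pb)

(B)

The general trend: electron affinity increases across a period and decreases down a group.
(A) Cl (period 3, group 17) vs P (period 3, group 15): the stated order agrees with the simple trend.
(B) Si (period 3, group 14) vs C (period 2, group 14): the stated order contradicts the simple trend.
(C) Se (period 4, group 16) vs Pb (period 6, group 14): the stated order agrees with the simple trend.
The exception is (B): Si's larger, more diffuse 3p orbitals accept an added electron slightly more readily than C's compact 2p.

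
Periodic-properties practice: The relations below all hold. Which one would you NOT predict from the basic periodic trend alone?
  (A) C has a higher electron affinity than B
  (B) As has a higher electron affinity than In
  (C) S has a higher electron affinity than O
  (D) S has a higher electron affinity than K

(C)

The general trend: electron affinity increases across a period and decreases down a group.
(A) C (period 2, group 14) vs B (period 2, group 13): the stated order agrees with the simple trend.
(B) As (period 4, group 15) vs In (period 5, group 13): the stated order agrees with the simple trend.
(C) S (period 3, group 16) vs O (period 2, group 16): the stated order contradicts the simple trend.
(D) S (period 3, group 16) vs K (period 4, group 1): the stated order agrees with the simple trend.
The exception is (C): the compact 2p subshell of O repels the added electron more than S's larger 3p does.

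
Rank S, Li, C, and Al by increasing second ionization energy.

Al, S, C, Li

After 1 electron has been removed, what remains? S⁺ still has 5 valence electrons; Li⁺ is the bare [He] core; C⁺ still has 3 valence electrons; Al⁺ still has 2 valence electrons.
Pulling an electron out of a noble-gas core costs far more than removing a remaining valence electron, so Li sits at the high end of IE_2.
Valence configurations: S⁺ [Ne]3s²3p³, C⁺ [He]2s²2p¹, Al⁺ [Ne]3s².
The numbers (kJ/mol): S 2252, Li 7298, C 2353, Al 1817.
Putting it together, IE_2: Al < S < C < Li.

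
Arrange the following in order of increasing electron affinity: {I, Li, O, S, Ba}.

Ba < Li < O < S < I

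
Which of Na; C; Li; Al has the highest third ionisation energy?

Li

IE_3 is the cost of taking one more electron from the +2 cation: Na²⁺ is already 1 electron into the core; C²⁺ still has 2 valence electrons; Li²⁺ is already 1 electron into the core; Al²⁺ still has 1 valence electron.
Pulling an electron out of a noble-gas core costs far more than removing a remaining valence electron, so Na and Li sit at the high end of IE_3.
Valence configurations: C²⁺ [He]2s², Al²⁺ [Ne]3s¹.
Approximate IE_3 values (kJ/mol): Na 6910, C 4620, Li 11815, Al 2745.
Hence IE_3: Al < C < Na < Li.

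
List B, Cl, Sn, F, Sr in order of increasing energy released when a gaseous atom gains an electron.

Sr, B, Sn, F, Cl

Adding an electron releases more energy for atoms nearer the top right (short of the noble gases).
Neither a single period nor a single group — weigh both effects.
B > Sr: both effects reinforce here, so B is clearly the higher of the two.
Sn > B: period and group pull opposite ways; the across-period shift dominates (107 vs 27 kJ/mol).
F > Sn: both effects reinforce here, so F is clearly the higher of the two.
Cl > F: this pair runs against the simple trend — see the exception note.
Note the exception: Cl has a higher electron affinity than F, contrary to the simple trend — F's small 2p subshell makes the incoming electron feel strong e⁻–e⁻ repulsion, so Cl actually releases more energy on gaining an electron.
Tabulated electron affinity (kJ/mol): B 27, F 328, Cl 349, Sr 5, Sn 107.
So from lowest to highest: Sr < B < Sn < F < Cl.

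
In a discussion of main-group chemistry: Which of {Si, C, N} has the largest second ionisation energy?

N

Consider each +1 ion: Si⁺ still has 3 valence electrons; C⁺ still has 3 valence electrons; N⁺ still has 4 valence electrons.
All are still removing valence electrons, so compare the +1 ions as you would atoms: IE_2 generally rises across a period (higher Z_eff) and falls down a group (larger shell), subject to the usual subshell exceptions.
Valence configurations: Si⁺ [Ne]3s²3p¹, C⁺ [He]2s²2p¹, N⁺ [He]2s²2p².
The numbers (kJ/mol): Si 1577, C 2353, N 2856.
Putting it together, IE_2: Si < C < N.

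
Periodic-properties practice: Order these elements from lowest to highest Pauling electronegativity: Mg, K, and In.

Atoms toward the upper right of the periodic table pull bonding electrons most strongly.
Neither a single period nor a single group — weigh both effects.
Mg > K: both effects reinforce here, so Mg is clearly the higher of the two.
In > Mg: the two effects oppose for this pair; the across-period effect wins (1.78 vs 1.31).
For reference (Pauling): Mg 1.31, K 0.82, In 1.78.
So from lowest to highest: K < Mg < In.

K < Mg < In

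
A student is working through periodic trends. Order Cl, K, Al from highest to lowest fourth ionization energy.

Consider each +3 ion: Cl³⁺ still has 4 valence electrons; K³⁺ is already 2 electrons into the core; Al³⁺ is the bare [Ne] core.
Pulling an electron out of a noble-gas core costs far more than removing a remaining valence electron, so K and Al sit at the high end of IE_4.
The numbers (kJ/mol): Cl 5159, K 5877, Al 11577.
Overall IE_4 order: Cl < K < Al.

Al > K > Cl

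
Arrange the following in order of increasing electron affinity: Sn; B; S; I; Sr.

Sr < B < Sn < S < I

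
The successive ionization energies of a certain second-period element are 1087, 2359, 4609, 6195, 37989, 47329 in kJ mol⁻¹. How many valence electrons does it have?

4

Look for the largest jump between consecutive ionization energies: IE5/IE4 ≈ 6.1, far larger than any earlier ratio.
That jump marks the point where a core electron is being removed. So the atom has 4 valence electrons.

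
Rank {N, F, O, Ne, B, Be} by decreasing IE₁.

Across a period the outer electron is held more tightly (higher IE₁); down a group it sits in a higher shell, more shielded, and comes off more easily.
All lie in period 2; the across-period trend (first ionization energy increases left to right) applies, with the exception below.
Note the exception: Be has a higher first ionization energy than B, contrary to the simple trend — removing B's lone 2p electron is easier than breaking Be's filled 2s².
Note the exception: N has a higher first ionization energy than O, contrary to the simple trend — pairing an electron in O's 2p⁴ costs repulsion energy, so O ionizes more easily than half-filled N (2p³).
Approximate values (kJ/mol): Be 900, B 801, N 1402, O 1314, F 1681, Ne 2081.
So from highest to lowest: Ne > F > N > O > Be > B.

Ne > F > N > O > Be > B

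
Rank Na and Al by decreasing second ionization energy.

IE_2 is the cost of taking one more electron from the +1 cation: Na⁺ is the bare [Ne] core; Al⁺ still has 2 valence electrons.
Breaking into a closed-shell core is much more expensive than removing a leftover valence electron — Na has the largest IE_2 here.
Tabulated IE_2 (kJ/mol): Na 4562, Al 1817.
Hence IE_2: Al < Na.

Na > Al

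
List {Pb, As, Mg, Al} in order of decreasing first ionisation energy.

Mg is in period 3, group 2; Al is in period 3, group 13; As is in period 4, group 15; Pb is in period 6, group 14.
First ionization energy rises across a period (greater Z_eff holds electrons more tightly) and falls down a group (valence electrons are farther from the nucleus).
These span different periods and groups, so the two trends combine.
Pb > Al: period and group pull opposite ways; the across-period shift dominates (716 vs 578 kJ/mol).
Mg > Pb: the two effects oppose for this pair; the down-group effect wins (738 vs 716 kJ/mol).
As > Mg: the two effects oppose for this pair; the across-period effect wins (947 vs 738 kJ/mol).
Note the exception: Mg has a higher first ionization energy than Al, contrary to the simple trend — Al's single 3p electron is easier to remove than one from Mg's filled 3s².
Tabulated first ionization energy (kJ/mol): Mg 738, Al 578, As 947, Pb 716.
So from highest to lowest: As > Mg > Pb > Al.

As, Mg, Pb, Al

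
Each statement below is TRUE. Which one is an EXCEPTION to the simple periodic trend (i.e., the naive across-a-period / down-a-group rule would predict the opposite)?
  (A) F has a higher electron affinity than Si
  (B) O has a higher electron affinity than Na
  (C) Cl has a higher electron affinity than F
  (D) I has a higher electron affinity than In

(C)

The general trend: electron affinity increases across a period and decreases down a group.
(A) F (period 2, group 17) vs Si (period 3, group 14): the stated order agrees with the simple trend.
(B) O (period 2, group 16) vs Na (period 3, group 1): the stated order agrees with the simple trend.
(C) Cl (period 3, group 17) vs F (period 2, group 17): the stated order contradicts the simple trend.
(D) I (period 5, group 17) vs In (period 5, group 13): the stated order agrees with the simple trend.
The exception is (C): F's small 2p subshell makes the incoming electron feel strong e⁻–e⁻ repulsion, so Cl actually releases more energy on gaining an electron.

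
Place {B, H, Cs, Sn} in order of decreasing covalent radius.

H is in period 1, group 1; B is in period 2, group 13; Sn is in period 5, group 14; Cs is in period 6, group 1.
Atomic radius shrinks across a period as nuclear charge pulls the same shell inward, and grows down a group as new shells are added.
Neither a single period nor a single group — weigh both effects.
B > H: period and group pull opposite ways; the down-group shift dominates (85 vs 32 pm).
Sn > B: period and group pull opposite ways; the down-group shift dominates (140 vs 85 pm).
Cs > Sn: relative to Sn, both the across-period and down-group shifts push Cs's atomic radius up.
Tabulated atomic radius (pm): H 32, B 85, Sn 140, Cs 232.
So from largest to smallest: Cs > Sn > B > H.

Cs > Sn > B > H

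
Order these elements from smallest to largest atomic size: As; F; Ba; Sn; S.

Across a period the added protons contract the valence shell; down a group each new principal shell makes the atom larger.
These span different periods and groups, so the two trends combine.
S > F: both effects reinforce here, so S is clearly the larger of the two.
As > S: relative to S, both the across-period and down-group shifts push As's atomic radius up.
Sn > As: both effects reinforce here, so Sn is clearly the larger of the two.
Ba > Sn: relative to Sn, both the across-period and down-group shifts push Ba's atomic radius up.
For reference (pm): F 64, S 103, As 121, Sn 140, Ba 196.
So from smallest to largest: F < S < As < Sn < Ba.

F < S < As < Sn < Ba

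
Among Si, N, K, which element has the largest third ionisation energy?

N

The third ionization energy removes an electron from the +2 ion. For each element: Si²⁺ still has 2 valence electrons; N²⁺ still has 3 valence electrons; K²⁺ is already 1 electron into the core.
Usually core removal costs more than valence removal, but here the competition is close: a tightly held n=2 valence electron can cost more to remove than an n=3 core electron, so the actual values have to decide it.
Valence configurations: Si²⁺ [Ne]3s², N²⁺ [He]2s²2p¹.
The numbers (kJ/mol): Si 3232, N 4578, K 4420.
Overall IE_3 order: Si < K < N.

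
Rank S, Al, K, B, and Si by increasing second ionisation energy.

IE_2 is the cost of taking one more electron from the +1 cation: S⁺ still has 5 valence electrons; Al⁺ still has 2 valence electrons; K⁺ is the bare [Ar] core; B⁺ still has 2 valence electrons; Si⁺ still has 3 valence electrons.
Core electrons are held far more tightly than valence electrons, so K tops the IE_2 order.
Valence configurations: S⁺ [Ne]3s²3p³, Al⁺ [Ne]3s², B⁺ [He]2s², Si⁺ [Ne]3s²3p¹.
Si⁺ loses a lone 3p electron whereas Al⁺ must break into a filled 3s² pair, so IE_2(Al) > IE_2(Si) even though Si has the higher nuclear charge.
Approximate IE_2 values (kJ/mol): S 2252, Al 1817, K 3052, B 2427, Si 1577.
Overall IE_2 order: Si < Al < S < B < K.

Si < Al < S < B < K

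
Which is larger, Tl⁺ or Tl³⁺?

Tl⁺

Both ions have Z = 81 protons, but Tl³⁺ has lost more electrons, so its remaining electrons feel a larger effective nuclear charge per electron and are pulled in more tightly.
Higher positive charge → smaller ion, so Tl⁺ > Tl³⁺.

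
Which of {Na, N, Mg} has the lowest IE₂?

Consider each +1 ion: Na⁺ is the bare [Ne] core; N⁺ still has 4 valence electrons; Mg⁺ still has 1 valence electron.
Pulling an electron out of a noble-gas core costs far more than removing a remaining valence electron, so Na sits at the high end of IE_2.
Valence configurations: N⁺ [He]2s²2p², Mg⁺ [Ne]3s¹.
The numbers (kJ/mol): Na 4562, N 2856, Mg 1451.
Overall IE_2 order: Mg < N < Na.

Mg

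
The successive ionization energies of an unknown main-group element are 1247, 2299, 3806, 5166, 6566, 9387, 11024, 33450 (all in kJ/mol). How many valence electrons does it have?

7

Look for the largest jump between consecutive ionization energies: IE8/IE7 ≈ 3.0, far larger than any earlier ratio.
That jump marks the point where a core electron is being removed. So the atom has 7 valence electrons.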